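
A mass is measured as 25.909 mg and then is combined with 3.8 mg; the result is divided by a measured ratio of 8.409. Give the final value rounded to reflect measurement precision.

3.53 mg

25.909 mg + 3.8 mg = 29.709 mg; the sum is limited to 1 decimal place (3 s.f.).
Carrying full precision, 29.709 ÷ 8.409 = 3.53300035676… mg; 8.409 has 4 s.f., so the result keeps min(3, 4) = 3 s.f.
Rounded to 3 significant figures: 3.53 mg.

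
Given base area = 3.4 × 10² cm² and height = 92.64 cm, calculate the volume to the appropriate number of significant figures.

3.1 × 10⁴ cm³

volume = 3.4 × 10² cm² × 92.64 cm = 31497.6 cm³.
3.4 × 10² has 2 significant figures; 92.64 has 4.
Division/multiplication keeps the fewest: 2 significant figures.
Rounded: 3.1 × 10⁴ cm³.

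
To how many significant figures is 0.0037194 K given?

5

0.0037194: leading zeros are not significant.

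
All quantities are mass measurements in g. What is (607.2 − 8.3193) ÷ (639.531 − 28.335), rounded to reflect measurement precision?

9.799 × 10^-1

607.2 − 8.3193 = 598.8807, limited to 1 d.p. → 4 s.f.; 639.531 − 28.335 = 611.196, limited to 3 d.p. → 6 s.f.
Carrying full precision, 598.8807 ÷ 611.196 = 0.979850489859…; keep min(4, 6) = 4 s.f.
Rounded to 4 significant figures: 9.799 × 10^-1.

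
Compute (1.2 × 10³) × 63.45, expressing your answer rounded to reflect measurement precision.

7.6 × 10⁴

(1.2 × 10³) × 63.45 = 76140
Multiplication/division keeps the fewest significant figures: 1.2 × 10³ → 2 s.f., 63.45 → 4 s.f.; limit is 2.
Rounded to 2 significant figures: 7.6 × 10⁴.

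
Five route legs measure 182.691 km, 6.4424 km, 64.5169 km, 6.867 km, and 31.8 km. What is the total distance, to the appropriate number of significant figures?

292.3 km

182.691 km + 6.4424 km + 64.5169 km + 6.867 km + 31.8 km = 292.3173 km.
Addition/subtraction keeps the fewest decimal places: 182.691 → 3 decimal places, 6.4424 → 4 decimal places, 64.5169 → 4 decimal places, 6.867 → 3 decimal places, 31.8 → 1 decimal place; limit is 1.
Rounded to 1 decimal place: 292.3 km.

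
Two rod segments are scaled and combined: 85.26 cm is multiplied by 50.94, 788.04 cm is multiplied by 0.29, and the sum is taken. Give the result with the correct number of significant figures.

4.57 × 10^3 cm

85.26 × 50.94 = 4343.1444 → 4343 cm (4 s.f., last digit at the 10^0 place).
788.04 × 0.29 = 228.5316 → 2.3 × 10^2 cm (2 s.f., last digit at the 10^1 place).
Sum: 4571.676 cm; keep the coarser place, 10^1.
Result: 4.57 × 10^3 cm.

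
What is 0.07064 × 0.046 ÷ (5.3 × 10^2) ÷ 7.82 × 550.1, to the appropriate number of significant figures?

4.3 × 10^-4

0.07064 × 0.046 ÷ (5.3 × 10^2) ÷ 7.82 × 550.1 = 0.000431288168701…
Multiplication/division keeps the fewest significant figures: 0.07064 → 4 s.f., 0.046 → 2 s.f., 5.3 × 10^2 → 2 s.f., 7.82 → 3 s.f., 550.1 → 4 s.f.; limit is 2.
Rounded to 2 significant figures: 4.3 × 10^-4.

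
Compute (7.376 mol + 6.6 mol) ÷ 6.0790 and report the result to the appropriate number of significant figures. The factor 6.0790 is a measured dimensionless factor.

7.376 mol + 6.6 mol = 13.976 mol; the sum is limited to 1 decimal place (3 s.f.).
Carrying full precision, 13.976 ÷ 6.0790 = 2.29906234578… mol; 6.0790 has 5 s.f., so the result keeps min(3, 5) = 3 s.f.
Rounded to 3 significant figures: 2.30 mol.

2.30 mol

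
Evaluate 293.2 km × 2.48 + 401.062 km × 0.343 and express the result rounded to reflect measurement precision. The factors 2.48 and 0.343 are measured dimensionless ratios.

293.2 × 2.48 = 727.136 → 727 km (3 s.f., last digit at the 10^0 place).
401.062 × 0.343 = 137.564266 → 138 km (3 s.f., last digit at the 10^0 place).
Sum: 864.700266 km; keep the coarser place, 10^0.
Result: 865 km.

865 km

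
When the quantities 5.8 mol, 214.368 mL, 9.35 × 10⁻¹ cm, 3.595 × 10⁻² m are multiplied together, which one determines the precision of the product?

5.8 mol → 2 s.f.; 214.368 mL → 6 s.f.; 9.35 × 10⁻¹ cm → 3 s.f.; 3.595 × 10⁻² m → 4 s.f.
The fewest is 2 significant figures, from 5.8 mol.

5.8 mol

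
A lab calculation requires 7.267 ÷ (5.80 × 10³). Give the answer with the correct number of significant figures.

0.00125

7.267 ÷ (5.80 × 10³) = 0.00125293103448…
Multiplication/division keeps the fewest significant figures: 7.267 → 4 s.f., 5.80 × 10³ → 3 s.f.; limit is 3.
Rounded to 3 significant figures: 0.00125.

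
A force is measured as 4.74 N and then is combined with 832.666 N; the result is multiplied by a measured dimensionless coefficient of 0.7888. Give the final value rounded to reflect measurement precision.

4.74 N + 832.666 N = 837.406 N; the sum is limited to 2 decimal places (5 s.f.).
Carrying full precision, 837.406 × 0.7888 = 660.5458528 N; 0.7888 has 4 s.f., so the result keeps min(5, 4) = 4 s.f.
Rounded to 4 significant figures: 660.5 N.

660.5 N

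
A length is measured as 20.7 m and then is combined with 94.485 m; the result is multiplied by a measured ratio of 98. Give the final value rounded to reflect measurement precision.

20.7 m + 94.485 m = 115.185 m; the sum is limited to 1 decimal place (4 s.f.).
Carrying full precision, 115.185 × 98 = 11288.13 m; 98 has 2 s.f., so the result keeps min(4, 2) = 2 s.f.
Rounded to 2 significant figures: 1.1 × 10⁴ m.

1.1 × 10⁴ m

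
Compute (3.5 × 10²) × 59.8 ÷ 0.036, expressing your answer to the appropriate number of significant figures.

5.8 × 10⁵

(3.5 × 10²) × 59.8 ÷ 0.036 = 581388.888889…
Multiplication/division keeps the fewest significant figures: 3.5 × 10² → 2 s.f., 59.8 → 3 s.f., 0.036 → 2 s.f.; limit is 2.
Rounded to 2 significant figures: 5.8 × 10⁵.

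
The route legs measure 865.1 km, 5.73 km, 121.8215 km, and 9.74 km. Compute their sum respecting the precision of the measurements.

1002.4 km

865.1 km + 5.73 km + 121.8215 km + 9.74 km = 1002.3915 km.
Addition/subtraction keeps the fewest decimal places: 865.1 → 1 decimal place, 5.73 → 2 decimal places, 121.8215 → 4 decimal places, 9.74 → 2 decimal places; limit is 1.
Rounded to 1 decimal place: 1002.4 km.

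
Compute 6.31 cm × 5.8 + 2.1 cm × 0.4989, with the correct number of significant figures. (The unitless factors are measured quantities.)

38 cm

6.31 × 5.8 = 36.598 → 37 cm (2 s.f., last digit at the 10^0 place).
2.1 × 0.4989 = 1.04769 → 1.0 cm (2 s.f., last digit at the 10^-1 place).
Sum: 37.64569 cm; keep the coarser place, 10^0.
Result: 38 cm.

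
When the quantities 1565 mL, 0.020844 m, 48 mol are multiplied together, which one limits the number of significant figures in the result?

48 mol

1565 mL → 4 s.f.; 0.020844 m → 5 s.f.; 48 mol → 2 s.f.
The fewest is 2 significant figures, from 48 mol.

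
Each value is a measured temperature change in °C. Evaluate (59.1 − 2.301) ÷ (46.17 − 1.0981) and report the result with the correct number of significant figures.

59.1 − 2.301 = 56.799, limited to 1 d.p. → 3 s.f.; 46.17 − 1.0981 = 45.0719, limited to 2 d.p. → 4 s.f.
Carrying full precision, 56.799 ÷ 45.0719 = 1.26018650201…; keep min(3, 4) = 3 s.f.
Rounded to 3 significant figures: 1.26.

1.26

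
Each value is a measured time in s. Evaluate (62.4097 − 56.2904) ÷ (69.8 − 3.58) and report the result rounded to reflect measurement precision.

62.4097 − 56.2904 = 6.1193, limited to 4 d.p. → 5 s.f.; 69.8 − 3.58 = 66.22, limited to 1 d.p. → 3 s.f.
Carrying full precision, 6.1193 ÷ 66.22 = 0.0924086378738…; keep min(5, 3) = 3 s.f.
Rounded to 3 significant figures: 0.0924.

0.0924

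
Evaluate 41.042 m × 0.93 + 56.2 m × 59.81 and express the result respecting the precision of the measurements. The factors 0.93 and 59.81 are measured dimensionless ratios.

3.40 × 10^3 m

41.042 × 0.93 = 38.16906 → 38 m (2 s.f., last digit at the 10^0 place).
56.2 × 59.81 = 3361.322 → 3.36 × 10^3 m (3 s.f., last digit at the 10^1 place).
Sum: 3399.49106 m; keep the coarser place, 10^1.
Result: 3.40 × 10^3 m.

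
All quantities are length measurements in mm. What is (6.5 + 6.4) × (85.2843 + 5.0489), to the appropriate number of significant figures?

1.17 × 10^3 mm²

6.5 + 6.4 = 12.9, limited to 1 d.p. → 3 s.f.; 85.2843 + 5.0489 = 90.3332, limited to 4 d.p. → 6 s.f.
Carrying full precision, 12.9 × 90.3332 = 1165.29828; keep min(3, 6) = 3 s.f.
Rounded to 3 significant figures: 1.17 × 10^3 mm².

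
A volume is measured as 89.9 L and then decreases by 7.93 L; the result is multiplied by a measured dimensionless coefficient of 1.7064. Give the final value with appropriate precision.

89.9 L − 7.93 L = 81.97 L; the difference is limited to 1 decimal place (3 s.f.).
Carrying full precision, 81.97 × 1.7064 = 139.873608 L; 1.7064 has 5 s.f., so the result keeps min(3, 5) = 3 s.f.
Rounded to 3 significant figures: 1.40 × 10^2 L.

1.40 × 10^2 L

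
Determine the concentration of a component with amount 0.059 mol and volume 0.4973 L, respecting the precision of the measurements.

concentration = 0.059 mol ÷ 0.4973 L = 0.118640659562… mol/L.
0.059 has 2 significant figures; 0.4973 has 4.
Division/multiplication keeps the fewest: 2 significant figures.
Rounded: 0.12 mol/L.

0.12 mol/L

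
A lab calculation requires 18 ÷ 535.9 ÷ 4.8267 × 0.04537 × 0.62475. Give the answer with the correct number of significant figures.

2.0 × 10^-4

18 ÷ 535.9 ÷ 4.8267 × 0.04537 × 0.62475 = 0.000197248398478…
Multiplication/division keeps the fewest significant figures: 18 → 2 s.f., 535.9 → 4 s.f., 4.8267 → 5 s.f., 0.04537 → 4 s.f., 0.62475 → 5 s.f.; limit is 2.
Rounded to 2 significant figures: 2.0 × 10^-4.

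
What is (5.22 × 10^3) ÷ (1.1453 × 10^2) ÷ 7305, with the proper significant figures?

6.24 × 10^-3

(5.22 × 10^3) ÷ (1.1453 × 10^2) ÷ 7305 = 0.00623923038018…
Multiplication/division keeps the fewest significant figures: 5.22 × 10^3 → 3 s.f., 1.1453 × 10^2 → 5 s.f., 7305 → 4 s.f.; limit is 3.
Rounded to 3 significant figures: 6.24 × 10^-3.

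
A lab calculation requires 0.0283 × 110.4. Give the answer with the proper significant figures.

0.0283 × 110.4 = 3.12432
Multiplication/division keeps the fewest significant figures: 0.0283 → 3 s.f., 110.4 → 4 s.f.; limit is 3.
Rounded to 3 significant figures: 3.12.

3.12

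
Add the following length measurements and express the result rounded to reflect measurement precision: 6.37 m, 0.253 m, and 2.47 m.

9.09 m

6.37 m + 0.253 m + 2.47 m = 9.093 m.
Addition/subtraction keeps the fewest decimal places: 6.37 → 2 decimal places, 0.253 → 3 decimal places, 2.47 → 2 decimal places; limit is 2.
Rounded to 2 decimal places: 9.09 m.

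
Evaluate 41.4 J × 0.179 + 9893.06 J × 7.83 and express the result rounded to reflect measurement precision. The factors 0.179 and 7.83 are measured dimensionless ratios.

7.75 × 10⁴ J

41.4 × 0.179 = 7.4106 → 7.41 J (3 s.f., last digit at the 10^-2 place).
9893.06 × 7.83 = 77462.6598 → 7.75 × 10⁴ J (3 s.f., last digit at the 10^2 place).
Sum: 77470.0704 J; keep the coarser place, 10^2.
Result: 7.75 × 10⁴ J.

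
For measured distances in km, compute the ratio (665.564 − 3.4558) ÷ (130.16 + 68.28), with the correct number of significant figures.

3.3366

665.564 − 3.4558 = 662.1082, limited to 3 d.p. → 6 s.f.; 130.16 + 68.28 = 198.44, limited to 2 d.p. → 5 s.f.
Carrying full precision, 662.1082 ÷ 198.44 = 3.33656621649…; keep min(6, 5) = 5 s.f.
Rounded to 5 significant figures: 3.3366.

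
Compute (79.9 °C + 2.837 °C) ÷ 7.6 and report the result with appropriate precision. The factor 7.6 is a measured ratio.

11 °C

79.9 °C + 2.837 °C = 82.737 °C; the sum is limited to 1 decimal place (3 s.f.).
Carrying full precision, 82.737 ÷ 7.6 = 10.8864473684… °C; 7.6 has 2 s.f., so the result keeps min(3, 2) = 2 s.f.
Rounded to 2 significant figures: 11 °C.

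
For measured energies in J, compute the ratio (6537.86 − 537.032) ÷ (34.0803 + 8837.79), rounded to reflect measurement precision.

6537.86 − 537.032 = 6000.828, limited to 2 d.p. → 6 s.f.; 34.0803 + 8837.79 = 8871.8703, limited to 2 d.p. → 6 s.f.
Carrying full precision, 6000.828 ÷ 8871.8703 = 0.676388156847…; keep min(6, 6) = 6 s.f.
Rounded to 6 significant figures: 0.676388.

0.676388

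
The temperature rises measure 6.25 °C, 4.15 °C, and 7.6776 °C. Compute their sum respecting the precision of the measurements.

18.08 °C

6.25 °C + 4.15 °C + 7.6776 °C = 18.0776 °C.
Addition/subtraction keeps the fewest decimal places: 6.25 → 2 decimal places, 4.15 → 2 decimal places, 7.6776 → 4 decimal places; limit is 2.
Rounded to 2 decimal places: 18.08 °C.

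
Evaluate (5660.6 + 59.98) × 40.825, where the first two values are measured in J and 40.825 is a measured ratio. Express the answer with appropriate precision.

2.3354 × 10^5 J

5660.6 J + 59.98 J = 5720.58 J; the sum is limited to 1 decimal place (5 s.f.).
Carrying full precision, 5720.58 × 40.825 = 233542.6785 J; 40.825 has 5 s.f., so the result keeps min(5, 5) = 5 s.f.
Rounded to 5 significant figures: 2.3354 × 10^5 J.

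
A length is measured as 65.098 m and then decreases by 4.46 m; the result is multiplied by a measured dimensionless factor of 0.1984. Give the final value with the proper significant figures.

65.098 m − 4.46 m = 60.638 m; the difference is limited to 2 decimal places (4 s.f.).
Carrying full precision, 60.638 × 0.1984 = 12.0305792 m; 0.1984 has 4 s.f., so the result keeps min(4, 4) = 4 s.f.
Rounded to 4 significant figures: 12.03 m.

12.03 m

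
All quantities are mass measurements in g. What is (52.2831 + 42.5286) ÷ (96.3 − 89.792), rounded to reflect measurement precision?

15

52.2831 + 42.5286 = 94.8117, limited to 4 d.p. → 6 s.f.; 96.3 − 89.792 = 6.508, limited to 1 d.p. → 2 s.f.
Carrying full precision, 94.8117 ÷ 6.508 = 14.5684849416…; keep min(6, 2) = 2 s.f.
Rounded to 2 significant figures: 15.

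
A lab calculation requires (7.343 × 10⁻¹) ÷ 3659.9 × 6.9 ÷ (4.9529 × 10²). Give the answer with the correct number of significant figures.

(7.343 × 10⁻¹) ÷ 3659.9 × 6.9 ÷ (4.9529 × 10²) = 0.00000279507740919…
Multiplication/division keeps the fewest significant figures: 7.343 × 10⁻¹ → 4 s.f., 3659.9 → 5 s.f., 6.9 → 2 s.f., 4.9529 × 10² → 5 s.f.; limit is 2.
Rounded to 2 significant figures: 2.8 × 10⁻⁶.

2.8 × 10⁻⁶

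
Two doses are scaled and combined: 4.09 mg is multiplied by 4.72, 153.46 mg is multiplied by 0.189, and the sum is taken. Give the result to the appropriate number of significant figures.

4.09 × 4.72 = 19.3048 → 19.3 mg (3 s.f., last digit at the 10^-1 place).
153.46 × 0.189 = 29.00394 → 29.0 mg (3 s.f., last digit at the 10^-1 place).
Sum: 48.30874 mg; keep the coarser place, 10^-1.
Result: 48.3 mg.

48.3 mg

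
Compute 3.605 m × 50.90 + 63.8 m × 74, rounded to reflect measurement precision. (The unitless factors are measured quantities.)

4.9 × 10³ m

3.605 × 50.90 = 183.4945 → 183.5 m (4 s.f., last digit at the 10^-1 place).
63.8 × 74 = 4721.2 → 4.7 × 10³ m (2 s.f., last digit at the 10^2 place).
Sum: 4904.6945 m; keep the coarser place, 10^2.
Result: 4.9 × 10³ m.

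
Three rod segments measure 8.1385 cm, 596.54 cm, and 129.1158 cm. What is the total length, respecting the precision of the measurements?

7.3379 × 10^2 cm

8.1385 cm + 596.54 cm + 129.1158 cm = 733.7943 cm.
Addition/subtraction keeps the fewest decimal places: 8.1385 → 4 decimal places, 596.54 → 2 decimal places, 129.1158 → 4 decimal places; limit is 2.
Rounded to 2 decimal places: 7.3379 × 10^2 cm.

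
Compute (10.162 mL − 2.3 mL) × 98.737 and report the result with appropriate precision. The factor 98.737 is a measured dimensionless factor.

10.162 mL − 2.3 mL = 7.862 mL; the difference is limited to 1 decimal place (2 s.f.).
Carrying full precision, 7.862 × 98.737 = 776.270294 mL; 98.737 has 5 s.f., so the result keeps min(2, 5) = 2 s.f.
Rounded to 2 significant figures: 7.8 × 10² mL.

7.8 × 10² mL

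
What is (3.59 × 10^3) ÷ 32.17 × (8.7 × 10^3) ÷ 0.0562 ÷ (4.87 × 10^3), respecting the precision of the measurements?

3.5 × 10^3

(3.59 × 10^3) ÷ 32.17 × (8.7 × 10^3) ÷ 0.0562 ÷ (4.87 × 10^3) = 3547.29546359…
Multiplication/division keeps the fewest significant figures: 3.59 × 10^3 → 3 s.f., 32.17 → 4 s.f., 8.7 × 10^3 → 2 s.f., 0.0562 → 3 s.f., 4.87 × 10^3 → 3 s.f.; limit is 2.
Rounded to 2 significant figures: 3.5 × 10^3.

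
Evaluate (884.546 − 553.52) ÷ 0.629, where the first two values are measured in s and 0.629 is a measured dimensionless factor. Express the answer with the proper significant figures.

526 s

884.546 s − 553.52 s = 331.026 s; the difference is limited to 2 decimal places (5 s.f.).
Carrying full precision, 331.026 ÷ 0.629 = 526.273449921… s; 0.629 has 3 s.f., so the result keeps min(5, 3) = 3 s.f.
Rounded to 3 significant figures: 526 s.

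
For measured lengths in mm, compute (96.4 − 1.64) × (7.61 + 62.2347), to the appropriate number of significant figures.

6.62 × 10³ mm²

96.4 − 1.64 = 94.76, limited to 1 d.p. → 3 s.f.; 7.61 + 62.2347 = 69.8447, limited to 2 d.p. → 4 s.f.
Carrying full precision, 94.76 × 69.8447 = 6618.483772; keep min(3, 4) = 3 s.f.
Rounded to 3 significant figures: 6.62 × 10³ mm².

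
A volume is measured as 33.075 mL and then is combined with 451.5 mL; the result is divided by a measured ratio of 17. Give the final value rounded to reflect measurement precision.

33.075 mL + 451.5 mL = 484.575 mL; the sum is limited to 1 decimal place (4 s.f.).
Carrying full precision, 484.575 ÷ 17 = 28.5044117647… mL; 17 has 2 s.f., so the result keeps min(4, 2) = 2 s.f.
Rounded to 2 significant figures: 29 mL.

29 mL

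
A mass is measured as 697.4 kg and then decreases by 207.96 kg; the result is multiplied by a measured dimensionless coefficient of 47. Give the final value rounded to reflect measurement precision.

2.3 × 10^4 kg

697.4 kg − 207.96 kg = 489.44 kg; the difference is limited to 1 decimal place (4 s.f.).
Carrying full precision, 489.44 × 47 = 23003.68 kg; 47 has 2 s.f., so the result keeps min(4, 2) = 2 s.f.
Rounded to 2 significant figures: 2.3 × 10^4 kg.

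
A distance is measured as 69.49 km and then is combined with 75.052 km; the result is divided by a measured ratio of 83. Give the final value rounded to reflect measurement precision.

1.7 km

69.49 km + 75.052 km = 144.542 km; the sum is limited to 2 decimal places (5 s.f.).
Carrying full precision, 144.542 ÷ 83 = 1.74146987952… km; 83 has 2 s.f., so the result keeps min(5, 2) = 2 s.f.
Rounded to 2 significant figures: 1.7 km.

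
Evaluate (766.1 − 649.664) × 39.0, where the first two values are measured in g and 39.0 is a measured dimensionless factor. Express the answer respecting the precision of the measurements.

766.1 g − 649.664 g = 116.436 g; the difference is limited to 1 decimal place (4 s.f.).
Carrying full precision, 116.436 × 39.0 = 4541.004 g; 39.0 has 3 s.f., so the result keeps min(4, 3) = 3 s.f.
Rounded to 3 significant figures: 4.54 × 10³ g.

4.54 × 10³ g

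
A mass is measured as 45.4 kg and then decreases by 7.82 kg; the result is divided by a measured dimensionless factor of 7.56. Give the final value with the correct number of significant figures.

4.97 kg

45.4 kg − 7.82 kg = 37.58 kg; the difference is limited to 1 decimal place (3 s.f.).
Carrying full precision, 37.58 ÷ 7.56 = 4.9708994709… kg; 7.56 has 3 s.f., so the result keeps min(3, 3) = 3 s.f.
Rounded to 3 significant figures: 4.97 kg.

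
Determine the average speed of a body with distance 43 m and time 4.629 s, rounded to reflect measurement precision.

average speed = 43 m ÷ 4.629 s = 9.28926333981… m/s.
43 has 2 significant figures; 4.629 has 4.
Division/multiplication keeps the fewest: 2 significant figures.
Rounded: 9.3 m/s.

9.3 m/s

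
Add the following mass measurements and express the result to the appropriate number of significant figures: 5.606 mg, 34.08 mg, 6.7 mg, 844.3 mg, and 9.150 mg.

899.8 mg

5.606 mg + 34.08 mg + 6.7 mg + 844.3 mg + 9.150 mg = 899.836 mg.
Addition/subtraction keeps the fewest decimal places: 5.606 → 3 decimal places, 34.08 → 2 decimal places, 6.7 → 1 decimal place, 844.3 → 1 decimal place, 9.150 → 3 decimal places; limit is 1.
Rounded to 1 decimal place: 899.8 mg.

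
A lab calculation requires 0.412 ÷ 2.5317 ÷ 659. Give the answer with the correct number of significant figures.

0.412 ÷ 2.5317 ÷ 659 = 0.000246944614818…
Multiplication/division keeps the fewest significant figures: 0.412 → 3 s.f., 2.5317 → 5 s.f., 659 → 3 s.f.; limit is 3.
Rounded to 3 significant figures: 2.47 × 10^-4.

2.47 × 10^-4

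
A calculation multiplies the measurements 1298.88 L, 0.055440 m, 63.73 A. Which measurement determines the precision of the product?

1298.88 L → 6 s.f.; 0.055440 m → 5 s.f.; 63.73 A → 4 s.f.
The fewest is 4 significant figures, from 63.73 A.

63.73 A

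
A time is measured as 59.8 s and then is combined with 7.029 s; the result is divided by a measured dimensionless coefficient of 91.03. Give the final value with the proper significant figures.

59.8 s + 7.029 s = 66.829 s; the sum is limited to 1 decimal place (3 s.f.).
Carrying full precision, 66.829 ÷ 91.03 = 0.734142590355… s; 91.03 has 4 s.f., so the result keeps min(3, 4) = 3 s.f.
Rounded to 3 significant figures: 0.734 s.

0.734 s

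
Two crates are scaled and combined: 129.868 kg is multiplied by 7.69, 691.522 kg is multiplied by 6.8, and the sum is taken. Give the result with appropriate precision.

5.7 × 10³ kg

129.868 × 7.69 = 998.68492 → 999 kg (3 s.f., last digit at the 10^0 place).
691.522 × 6.8 = 4702.3496 → 4.7 × 10³ kg (2 s.f., last digit at the 10^2 place).
Sum: 5701.03452 kg; keep the coarser place, 10^2.
Result: 5.7 × 10³ kg.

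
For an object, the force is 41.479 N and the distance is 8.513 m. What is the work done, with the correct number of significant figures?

353.1 J

work done = 41.479 N × 8.513 m = 353.110727 J.
41.479 has 5 significant figures; 8.513 has 4.
Division/multiplication keeps the fewest: 4 significant figures.
Rounded: 353.1 J.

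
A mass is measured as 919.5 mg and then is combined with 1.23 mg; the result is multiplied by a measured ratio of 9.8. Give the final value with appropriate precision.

919.5 mg + 1.23 mg = 920.73 mg; the sum is limited to 1 decimal place (4 s.f.).
Carrying full precision, 920.73 × 9.8 = 9023.154 mg; 9.8 has 2 s.f., so the result keeps min(4, 2) = 2 s.f.
Rounded to 2 significant figures: 9.0 × 10^3 mg.

9.0 × 10^3 mg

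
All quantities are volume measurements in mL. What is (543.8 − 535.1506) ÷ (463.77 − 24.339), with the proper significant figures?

0.020

543.8 − 535.1506 = 8.6494, limited to 1 d.p. → 2 s.f.; 463.77 − 24.339 = 439.431, limited to 2 d.p. → 5 s.f.
Carrying full precision, 8.6494 ÷ 439.431 = 0.0196831812048…; keep min(2, 5) = 2 s.f.
Rounded to 2 significant figures: 0.020.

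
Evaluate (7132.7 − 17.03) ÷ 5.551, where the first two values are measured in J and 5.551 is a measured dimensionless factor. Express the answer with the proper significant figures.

7132.7 J − 17.03 J = 7115.67 J; the difference is limited to 1 decimal place (5 s.f.).
Carrying full precision, 7115.67 ÷ 5.551 = 1281.87173482… J; 5.551 has 4 s.f., so the result keeps min(5, 4) = 4 s.f.
Rounded to 4 significant figures: 1282 J.

1282 J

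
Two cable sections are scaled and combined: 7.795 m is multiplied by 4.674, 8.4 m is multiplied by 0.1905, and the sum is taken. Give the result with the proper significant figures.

38.0 m

7.795 × 4.674 = 36.43383 → 36.43 m (4 s.f., last digit at the 10^-2 place).
8.4 × 0.1905 = 1.6002 → 1.6 m (2 s.f., last digit at the 10^-1 place).
Sum: 38.03403 m; keep the coarser place, 10^-1.
Result: 38.0 m.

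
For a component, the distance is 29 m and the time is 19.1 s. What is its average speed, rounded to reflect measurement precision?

1.5 m/s

average speed = 29 m ÷ 19.1 s = 1.51832460733… m/s.
29 has 2 significant figures; 19.1 has 3.
Division/multiplication keeps the fewest: 2 significant figures.
Rounded: 1.5 m/s.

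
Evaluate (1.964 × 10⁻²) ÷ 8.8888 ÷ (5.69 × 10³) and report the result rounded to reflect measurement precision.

3.88 × 10⁻⁷

(1.964 × 10⁻²) ÷ 8.8888 ÷ (5.69 × 10³) = 3.88316712693 × 10^-7…
Multiplication/division keeps the fewest significant figures: 1.964 × 10⁻² → 4 s.f., 8.8888 → 5 s.f., 5.69 × 10³ → 3 s.f.; limit is 3.
Rounded to 3 significant figures: 3.88 × 10⁻⁷.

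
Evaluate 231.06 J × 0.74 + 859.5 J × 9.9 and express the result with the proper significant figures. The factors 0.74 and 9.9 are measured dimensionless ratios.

231.06 × 0.74 = 170.9844 → 1.7 × 10^2 J (2 s.f., last digit at the 10^1 place).
859.5 × 9.9 = 8509.05 → 8.5 × 10^3 J (2 s.f., last digit at the 10^2 place).
Sum: 8680.0344 J; keep the coarser place, 10^2.
Result: 8.7 × 10^3 J.

8.7 × 10^3 J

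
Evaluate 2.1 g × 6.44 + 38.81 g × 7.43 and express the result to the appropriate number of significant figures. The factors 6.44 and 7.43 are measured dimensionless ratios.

302 g

2.1 × 6.44 = 13.524 → 14 g (2 s.f., last digit at the 10^0 place).
38.81 × 7.43 = 288.3583 → 288 g (3 s.f., last digit at the 10^0 place).
Sum: 301.8823 g; keep the coarser place, 10^0.
Result: 302 g.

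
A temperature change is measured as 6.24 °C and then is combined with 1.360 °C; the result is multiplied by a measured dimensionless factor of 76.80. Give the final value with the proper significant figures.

6.24 °C + 1.360 °C = 7.600 °C; the sum is limited to 2 decimal places (3 s.f.).
Carrying full precision, 7.600 × 76.80 = 583.68 °C; 76.80 has 4 s.f., so the result keeps min(3, 4) = 3 s.f.
Rounded to 3 significant figures: 584 °C.

584 °C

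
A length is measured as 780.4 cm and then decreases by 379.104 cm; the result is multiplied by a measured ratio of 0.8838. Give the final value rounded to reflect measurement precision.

780.4 cm − 379.104 cm = 401.296 cm; the difference is limited to 1 decimal place (4 s.f.).
Carrying full precision, 401.296 × 0.8838 = 354.6654048 cm; 0.8838 has 4 s.f., so the result keeps min(4, 4) = 4 s.f.
Rounded to 4 significant figures: 354.7 cm.

354.7 cm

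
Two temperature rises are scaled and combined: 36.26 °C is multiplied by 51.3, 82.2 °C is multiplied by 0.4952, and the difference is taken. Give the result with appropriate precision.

1.82 × 10^3 °C

36.26 × 51.3 = 1860.138 → 1.86 × 10^3 °C (3 s.f., last digit at the 10^1 place).
82.2 × 0.4952 = 40.70544 → 40.7 °C (3 s.f., last digit at the 10^-1 place).
Difference: 1819.43256 °C; keep the coarser place, 10^1.
Result: 1.82 × 10^3 °C.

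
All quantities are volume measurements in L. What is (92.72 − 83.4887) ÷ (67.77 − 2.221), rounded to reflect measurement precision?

92.72 − 83.4887 = 9.2313, limited to 2 d.p. → 3 s.f.; 67.77 − 2.221 = 65.549, limited to 2 d.p. → 4 s.f.
Carrying full precision, 9.2313 ÷ 65.549 = 0.14083052373…; keep min(3, 4) = 3 s.f.
Rounded to 3 significant figures: 0.141.

0.141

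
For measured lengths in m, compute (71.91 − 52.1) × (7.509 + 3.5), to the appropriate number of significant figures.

71.91 − 52.1 = 19.81, limited to 1 d.p. → 3 s.f.; 7.509 + 3.5 = 11.009, limited to 1 d.p. → 3 s.f.
Carrying full precision, 19.81 × 11.009 = 218.08829; keep min(3, 3) = 3 s.f.
Rounded to 3 significant figures: 218 m².

218 m²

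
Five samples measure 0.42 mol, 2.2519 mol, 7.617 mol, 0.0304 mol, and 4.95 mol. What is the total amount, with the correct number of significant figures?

15.27 mol

0.42 mol + 2.2519 mol + 7.617 mol + 0.0304 mol + 4.95 mol = 15.2693 mol.
Addition/subtraction keeps the fewest decimal places: 0.42 → 2 decimal places, 2.2519 → 4 decimal places, 7.617 → 3 decimal places, 0.0304 → 4 decimal places, 4.95 → 2 decimal places; limit is 2.
Rounded to 2 decimal places: 15.27 mol.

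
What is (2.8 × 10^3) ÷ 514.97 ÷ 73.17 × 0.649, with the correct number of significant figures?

(2.8 × 10^3) ÷ 514.97 ÷ 73.17 × 0.649 = 0.0482267219834…
Multiplication/division keeps the fewest significant figures: 2.8 × 10^3 → 2 s.f., 514.97 → 5 s.f., 73.17 → 4 s.f., 0.649 → 3 s.f.; limit is 2.
Rounded to 2 significant figures: 0.048.

0.048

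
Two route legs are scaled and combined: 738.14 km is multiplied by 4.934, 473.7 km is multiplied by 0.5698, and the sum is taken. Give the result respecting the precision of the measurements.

738.14 × 4.934 = 3641.98276 → 3642 km (4 s.f., last digit at the 10^0 place).
473.7 × 0.5698 = 269.91426 → 269.9 km (4 s.f., last digit at the 10^-1 place).
Sum: 3911.89702 km; keep the coarser place, 10^0.
Result: 3912 km.

3912 km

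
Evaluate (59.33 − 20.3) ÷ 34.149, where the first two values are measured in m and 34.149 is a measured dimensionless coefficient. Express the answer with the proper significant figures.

1.14 m

59.33 m − 20.3 m = 39.03 m; the difference is limited to 1 decimal place (3 s.f.).
Carrying full precision, 39.03 ÷ 34.149 = 1.14293244312… m; 34.149 has 5 s.f., so the result keeps min(3, 5) = 3 s.f.
Rounded to 3 significant figures: 1.14 m.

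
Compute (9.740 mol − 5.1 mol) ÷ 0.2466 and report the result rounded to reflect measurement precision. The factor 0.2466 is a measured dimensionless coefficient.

9.740 mol − 5.1 mol = 4.640 mol; the difference is limited to 1 decimal place (2 s.f.).
Carrying full precision, 4.640 ÷ 0.2466 = 18.8158961882… mol; 0.2466 has 4 s.f., so the result keeps min(2, 4) = 2 s.f.
Rounded to 2 significant figures: 19 mol.

19 mol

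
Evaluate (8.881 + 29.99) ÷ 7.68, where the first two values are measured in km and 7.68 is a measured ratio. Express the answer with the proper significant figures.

8.881 km + 29.99 km = 38.871 km; the sum is limited to 2 decimal places (4 s.f.).
Carrying full precision, 38.871 ÷ 7.68 = 5.061328125 km; 7.68 has 3 s.f., so the result keeps min(4, 3) = 3 s.f.
Rounded to 3 significant figures: 5.06 km.

5.06 km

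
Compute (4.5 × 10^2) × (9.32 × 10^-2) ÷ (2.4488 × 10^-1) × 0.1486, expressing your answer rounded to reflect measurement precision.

25

(4.5 × 10^2) × (9.32 × 10^-2) ÷ (2.4488 × 10^-1) × 0.1486 = 25.4503593597…
Multiplication/division keeps the fewest significant figures: 4.5 × 10^2 → 2 s.f., 9.32 × 10^-2 → 3 s.f., 2.4488 × 10^-1 → 5 s.f., 0.1486 → 4 s.f.; limit is 2.
Rounded to 2 significant figures: 25.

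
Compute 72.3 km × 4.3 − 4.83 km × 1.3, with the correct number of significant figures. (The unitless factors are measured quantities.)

72.3 × 4.3 = 310.89 → 3.1 × 10^2 km (2 s.f., last digit at the 10^1 place).
4.83 × 1.3 = 6.279 → 6.3 km (2 s.f., last digit at the 10^-1 place).
Difference: 304.611 km; keep the coarser place, 10^1.
Result: 3.0 × 10^2 km.

3.0 × 10^2 km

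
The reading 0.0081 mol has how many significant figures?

2

0.0081: leading zeros are not significant.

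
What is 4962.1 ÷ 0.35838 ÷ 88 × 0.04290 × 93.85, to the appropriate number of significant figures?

4962.1 ÷ 0.35838 ÷ 88 × 0.04290 × 93.85 = 633.476697744…
Multiplication/division keeps the fewest significant figures: 4962.1 → 5 s.f., 0.35838 → 5 s.f., 88 → 2 s.f., 0.04290 → 4 s.f., 93.85 → 4 s.f.; limit is 2.
Rounded to 2 significant figures: 6.3 × 10^2.

6.3 × 10^2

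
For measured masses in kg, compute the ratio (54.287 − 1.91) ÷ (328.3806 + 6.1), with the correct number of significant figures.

0.1566

54.287 − 1.91 = 52.377, limited to 2 d.p. → 4 s.f.; 328.3806 + 6.1 = 334.4806, limited to 1 d.p. → 4 s.f.
Carrying full precision, 52.377 ÷ 334.4806 = 0.156592041512…; keep min(4, 4) = 4 s.f.
Rounded to 4 significant figures: 0.1566.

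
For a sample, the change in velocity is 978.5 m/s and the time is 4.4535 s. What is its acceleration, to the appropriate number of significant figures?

219.7 m/s²

acceleration = 978.5 m/s ÷ 4.4535 s = 219.714831032… m/s².
978.5 has 4 significant figures; 4.4535 has 5.
Division/multiplication keeps the fewest: 4 significant figures.
Rounded: 219.7 m/s².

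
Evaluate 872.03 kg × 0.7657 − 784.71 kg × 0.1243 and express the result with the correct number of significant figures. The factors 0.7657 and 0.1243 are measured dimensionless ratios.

872.03 × 0.7657 = 667.713371 → 667.7 kg (4 s.f., last digit at the 10^-1 place).
784.71 × 0.1243 = 97.539453 → 97.54 kg (4 s.f., last digit at the 10^-2 place).
Difference: 570.173918 kg; keep the coarser place, 10^-1.
Result: 570.2 kg.

570.2 kg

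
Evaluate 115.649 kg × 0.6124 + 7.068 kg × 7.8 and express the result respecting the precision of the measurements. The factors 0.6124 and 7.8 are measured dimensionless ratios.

115.649 × 0.6124 = 70.8234476 → 70.82 kg (4 s.f., last digit at the 10^-2 place).
7.068 × 7.8 = 55.1304 → 55 kg (2 s.f., last digit at the 10^0 place).
Sum: 125.9538476 kg; keep the coarser place, 10^0.
Result: 126 kg.

126 kg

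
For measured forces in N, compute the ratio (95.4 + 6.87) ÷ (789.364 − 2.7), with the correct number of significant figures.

0.1300

95.4 + 6.87 = 102.27, limited to 1 d.p. → 4 s.f.; 789.364 − 2.7 = 786.664, limited to 1 d.p. → 4 s.f.
Carrying full precision, 102.27 ÷ 786.664 = 0.130004677982…; keep min(4, 4) = 4 s.f.
Rounded to 4 significant figures: 0.1300.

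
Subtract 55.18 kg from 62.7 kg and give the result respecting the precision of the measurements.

62.7 kg − 55.18 kg = 7.52 kg.
Addition/subtraction keeps the fewest decimal places: 62.7 → 1 decimal place, 55.18 → 2 decimal places; limit is 1.
Rounded to 1 decimal place: 7.5 kg.

7.5 kg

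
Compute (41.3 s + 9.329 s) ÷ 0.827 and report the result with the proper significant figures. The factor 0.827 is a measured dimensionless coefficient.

61.2 s

41.3 s + 9.329 s = 50.629 s; the sum is limited to 1 decimal place (3 s.f.).
Carrying full precision, 50.629 ÷ 0.827 = 61.2200725514… s; 0.827 has 3 s.f., so the result keeps min(3, 3) = 3 s.f.
Rounded to 3 significant figures: 61.2 s.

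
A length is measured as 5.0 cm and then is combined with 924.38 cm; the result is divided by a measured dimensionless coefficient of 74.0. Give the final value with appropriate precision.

5.0 cm + 924.38 cm = 929.38 cm; the sum is limited to 1 decimal place (4 s.f.).
Carrying full precision, 929.38 ÷ 74.0 = 12.5591891892… cm; 74.0 has 3 s.f., so the result keeps min(4, 3) = 3 s.f.
Rounded to 3 significant figures: 12.6 cm.

12.6 cm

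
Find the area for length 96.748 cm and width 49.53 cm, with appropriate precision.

4792 cm²

area = 96.748 cm × 49.53 cm = 4791.92844 cm².
96.748 has 5 significant figures; 49.53 has 4.
Division/multiplication keeps the fewest: 4 significant figures.
Rounded: 4792 cm².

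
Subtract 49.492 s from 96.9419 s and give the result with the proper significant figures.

47.450 s

96.9419 s − 49.492 s = 47.4499 s.
Addition/subtraction keeps the fewest decimal places: 96.9419 → 4 decimal places, 49.492 → 3 decimal places; limit is 3.
Rounded to 3 decimal places: 47.450 s.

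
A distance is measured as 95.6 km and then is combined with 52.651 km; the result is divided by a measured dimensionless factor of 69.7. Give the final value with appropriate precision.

95.6 km + 52.651 km = 148.251 km; the sum is limited to 1 decimal place (4 s.f.).
Carrying full precision, 148.251 ÷ 69.7 = 2.12698708752… km; 69.7 has 3 s.f., so the result keeps min(4, 3) = 3 s.f.
Rounded to 3 significant figures: 2.13 km.

2.13 km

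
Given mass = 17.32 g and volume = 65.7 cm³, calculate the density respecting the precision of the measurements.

density = 17.32 g ÷ 65.7 cm³ = 0.263622526636… g/cm³.
17.32 has 4 significant figures; 65.7 has 3.
Division/multiplication keeps the fewest: 3 significant figures.
Rounded: 0.264 g/cm³.

0.264 g/cm³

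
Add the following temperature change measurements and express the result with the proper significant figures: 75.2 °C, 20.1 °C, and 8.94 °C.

75.2 °C + 20.1 °C + 8.94 °C = 104.24 °C.
Addition/subtraction keeps the fewest decimal places: 75.2 → 1 decimal place, 20.1 → 1 decimal place, 8.94 → 2 decimal places; limit is 1.
Rounded to 1 decimal place: 104.2 °C.

104.2 °C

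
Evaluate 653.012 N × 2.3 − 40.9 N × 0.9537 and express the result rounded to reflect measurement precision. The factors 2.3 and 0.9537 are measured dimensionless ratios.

1.5 × 10³ N

653.012 × 2.3 = 1501.9276 → 1.5 × 10³ N (2 s.f., last digit at the 10^2 place).
40.9 × 0.9537 = 39.00633 → 39.0 N (3 s.f., last digit at the 10^-1 place).
Difference: 1462.92127 N; keep the coarser place, 10^2.
Result: 1.5 × 10³ N.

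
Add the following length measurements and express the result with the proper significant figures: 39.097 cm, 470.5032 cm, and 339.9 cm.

39.097 cm + 470.5032 cm + 339.9 cm = 849.5002 cm.
Addition/subtraction keeps the fewest decimal places: 39.097 → 3 decimal places, 470.5032 → 4 decimal places, 339.9 → 1 decimal place; limit is 1.
Rounded to 1 decimal place: 849.5 cm.

849.5 cm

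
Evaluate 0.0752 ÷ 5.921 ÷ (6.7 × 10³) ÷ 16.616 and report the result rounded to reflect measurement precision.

1.1 × 10⁻⁷

0.0752 ÷ 5.921 ÷ (6.7 × 10³) ÷ 16.616 = 1.1408314714 × 10^-7…
Multiplication/division keeps the fewest significant figures: 0.0752 → 3 s.f., 5.921 → 4 s.f., 6.7 × 10³ → 2 s.f., 16.616 → 5 s.f.; limit is 2.
Rounded to 2 significant figures: 1.1 × 10⁻⁷.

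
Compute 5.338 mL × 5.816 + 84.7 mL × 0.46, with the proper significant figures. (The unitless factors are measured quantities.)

5.338 × 5.816 = 31.045808 → 31.05 mL (4 s.f., last digit at the 10^-2 place).
84.7 × 0.46 = 38.962 → 39 mL (2 s.f., last digit at the 10^0 place).
Sum: 70.007808 mL; keep the coarser place, 10^0.
Result: 70. mL.

70. mL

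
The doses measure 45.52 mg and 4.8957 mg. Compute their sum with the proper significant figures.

45.52 mg + 4.8957 mg = 50.4157 mg.
Addition/subtraction keeps the fewest decimal places: 45.52 → 2 decimal places, 4.8957 → 4 decimal places; limit is 2.
Rounded to 2 decimal places: 50.42 mg.

50.42 mg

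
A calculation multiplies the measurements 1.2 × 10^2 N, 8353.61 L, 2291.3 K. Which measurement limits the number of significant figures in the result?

1.2 × 10^2 N

1.2 × 10^2 N → 2 s.f.; 8353.61 L → 6 s.f.; 2291.3 K → 5 s.f.
The fewest is 2 significant figures, from 1.2 × 10^2 N.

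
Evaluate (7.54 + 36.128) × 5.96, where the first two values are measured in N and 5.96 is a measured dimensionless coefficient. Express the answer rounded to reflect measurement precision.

260. N

7.54 N + 36.128 N = 43.668 N; the sum is limited to 2 decimal places (4 s.f.).
Carrying full precision, 43.668 × 5.96 = 260.26128 N; 5.96 has 3 s.f., so the result keeps min(4, 3) = 3 s.f.
Rounded to 3 significant figures: 260. N.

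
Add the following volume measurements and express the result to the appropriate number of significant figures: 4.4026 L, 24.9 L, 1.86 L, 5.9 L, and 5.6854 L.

4.4026 L + 24.9 L + 1.86 L + 5.9 L + 5.6854 L = 42.7480 L.
Addition/subtraction keeps the fewest decimal places: 4.4026 → 4 decimal places, 24.9 → 1 decimal place, 1.86 → 2 decimal places, 5.9 → 1 decimal place, 5.6854 → 4 decimal places; limit is 1.
Rounded to 1 decimal place: 42.7 L.

42.7 L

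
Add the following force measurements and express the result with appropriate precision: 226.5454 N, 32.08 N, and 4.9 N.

226.5454 N + 32.08 N + 4.9 N = 263.5254 N.
Addition/subtraction keeps the fewest decimal places: 226.5454 → 4 decimal places, 32.08 → 2 decimal places, 4.9 → 1 decimal place; limit is 1.
Rounded to 1 decimal place: 263.5 N.

263.5 N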